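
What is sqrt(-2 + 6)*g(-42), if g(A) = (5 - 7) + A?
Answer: -88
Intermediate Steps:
g(A) = -2 + A
sqrt(-2 + 6)*g(-42) = sqrt(-2 + 6)*(-2 - 42) = sqrt(4)*(-44) = 2*(-44) = -88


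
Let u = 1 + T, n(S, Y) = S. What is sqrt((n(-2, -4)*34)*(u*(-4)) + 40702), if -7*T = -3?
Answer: sqrt(2013438)/7 ≈ 202.71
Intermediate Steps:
T = 3/7 (T = -1/7*(-3) = 3/7 ≈ 0.42857)
u = 10/7 (u = 1 + 3/7 = 10/7 ≈ 1.4286)
sqrt((n(-2, -4)*34)*(u*(-4)) + 40702) = sqrt((-2*34)*((10/7)*(-4)) + 40702) = sqrt(-68*(-40/7) + 40702) = sqrt(2720/7 + 40702) = sqrt(287634/7) = sqrt(2013438)/7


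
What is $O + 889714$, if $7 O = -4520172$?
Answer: $\frac{1707826}{7} \approx 2.4398 \cdot 10^{5}$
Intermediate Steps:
$O = - \frac{4520172}{7}$ ($O = \frac{1}{7} \left(-4520172\right) = - \frac{4520172}{7} \approx -6.4574 \cdot 10^{5}$)
$O + 889714 = - \frac{4520172}{7} + 889714 = \frac{1707826}{7}$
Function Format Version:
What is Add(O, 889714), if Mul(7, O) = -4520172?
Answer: Rational(1707826, 7) ≈ 2.4398e+5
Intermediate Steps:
O = Rational(-4520172, 7) (O = Mul(Rational(1, 7), -4520172) = Rational(-4520172, 7) ≈ -6.4574e+5)
Add(O, 889714) = Add(Rational(-4520172, 7), 889714) = Rational(1707826, 7)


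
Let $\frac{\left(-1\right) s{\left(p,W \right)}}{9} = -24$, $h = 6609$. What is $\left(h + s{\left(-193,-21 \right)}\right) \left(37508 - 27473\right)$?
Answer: $68488875$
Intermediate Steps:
$s{\left(p,W \right)} = 216$ ($s{\left(p,W \right)} = \left(-9\right) \left(-24\right) = 216$)
$\left(h + s{\left(-193,-21 \right)}\right) \left(37508 - 27473\right) = \left(6609 + 216\right) \left(37508 - 27473\right) = 6825 \cdot 10035 = 68488875$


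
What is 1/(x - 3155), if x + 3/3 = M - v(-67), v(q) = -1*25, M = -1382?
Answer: -1/4513 ≈ -0.00022158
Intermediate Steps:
v(q) = -25
x = -1358 (x = -1 + (-1382 - 1*(-25)) = -1 + (-1382 + 25) = -1 - 1357 = -1358)
1/(x - 3155) = 1/(-1358 - 3155) = 1/(-4513) = -1/4513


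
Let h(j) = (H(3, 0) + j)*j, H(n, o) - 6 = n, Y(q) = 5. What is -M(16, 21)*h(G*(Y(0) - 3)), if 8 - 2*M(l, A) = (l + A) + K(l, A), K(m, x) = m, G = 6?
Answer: 5670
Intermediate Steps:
H(n, o) = 6 + n
M(l, A) = 4 - l - A/2 (M(l, A) = 4 - ((l + A) + l)/2 = 4 - ((A + l) + l)/2 = 4 - (A + 2*l)/2 = 4 + (-l - A/2) = 4 - l - A/2)
h(j) = j*(9 + j) (h(j) = ((6 + 3) + j)*j = (9 + j)*j = j*(9 + j))
-M(16, 21)*h(G*(Y(0) - 3)) = -(4 - 1*16 - ½*21)*(6*(5 - 3))*(9 + 6*(5 - 3)) = -(4 - 16 - 21/2)*(6*2)*(9 + 6*2) = -(-45)*12*(9 + 12)/2 = -(-45)*12*21/2 = -(-45)*252/2 = -1*(-5670) = 5670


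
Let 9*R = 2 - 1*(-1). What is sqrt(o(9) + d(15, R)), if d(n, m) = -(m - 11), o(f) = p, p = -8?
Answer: 2*sqrt(6)/3 ≈ 1.6330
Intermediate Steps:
o(f) = -8
R = 1/3 (R = (2 - 1*(-1))/9 = (2 + 1)/9 = (1/9)*3 = 1/3 ≈ 0.33333)
d(n, m) = 11 - m (d(n, m) = -(-11 + m) = 11 - m)
sqrt(o(9) + d(15, R)) = sqrt(-8 + (11 - 1*1/3)) = sqrt(-8 + (11 - 1/3)) = sqrt(-8 + 32/3) = sqrt(8/3) = 2*sqrt(6)/3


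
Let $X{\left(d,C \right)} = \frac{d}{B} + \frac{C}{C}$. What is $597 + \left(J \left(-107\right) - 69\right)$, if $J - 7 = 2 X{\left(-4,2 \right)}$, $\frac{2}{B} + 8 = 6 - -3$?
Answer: $-7$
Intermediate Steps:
$B = 2$ ($B = \frac{2}{-8 + \left(6 - -3\right)} = \frac{2}{-8 + \left(6 + 3\right)} = \frac{2}{-8 + 9} = \frac{2}{1} = 2 \cdot 1 = 2$)
$X{\left(d,C \right)} = 1 + \frac{d}{2}$ ($X{\left(d,C \right)} = \frac{d}{2} + \frac{C}{C} = d \frac{1}{2} + 1 = \frac{d}{2} + 1 = 1 + \frac{d}{2}$)
$J = 5$ ($J = 7 + 2 \left(1 + \frac{1}{2} \left(-4\right)\right) = 7 + 2 \left(1 - 2\right) = 7 + 2 \left(-1\right) = 7 - 2 = 5$)
$597 + \left(J \left(-107\right) - 69\right) = 597 + \left(5 \left(-107\right) - 69\right) = 597 - 604 = -7$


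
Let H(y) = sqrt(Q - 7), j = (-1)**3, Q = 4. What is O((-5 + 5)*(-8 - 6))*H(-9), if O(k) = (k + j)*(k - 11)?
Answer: 11*I*sqrt(3) ≈ 19.053*I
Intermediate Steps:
j = -1
O(k) = (-1 + k)*(-11 + k) (O(k) = (k - 1)*(k - 11) = (-1 + k)*(-11 + k))
H(y) = I*sqrt(3) (H(y) = sqrt(4 - 7) = sqrt(-3) = I*sqrt(3))
O((-5 + 5)*(-8 - 6))*H(-9) = (11 + ((-5 + 5)*(-8 - 6))**2 - 12*(-5 + 5)*(-8 - 6))*(I*sqrt(3)) = (11 + (0*(-14))**2 - 0*(-14))*(I*sqrt(3)) = (11 + 0**2 - 12*0)*(I*sqrt(3)) = (11 + 0 + 0)*(I*sqrt(3)) = 11*(I*sqrt(3)) = 11*I*sqrt(3)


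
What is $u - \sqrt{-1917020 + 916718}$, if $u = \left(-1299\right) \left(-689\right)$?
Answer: $895011 - i \sqrt{1000302} \approx 8.9501 \cdot 10^{5} - 1000.2 i$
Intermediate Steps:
$u = 895011$
$u - \sqrt{-1917020 + 916718} = 895011 - \sqrt{-1917020 + 916718} = 895011 - \sqrt{-1000302} = 895011 - i \sqrt{1000302}$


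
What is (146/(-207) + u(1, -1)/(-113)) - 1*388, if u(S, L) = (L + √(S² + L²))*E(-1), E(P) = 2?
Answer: -9091792/23391 - 2*√2/113 ≈ -388.71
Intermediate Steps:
u(S, L) = 2*L + 2*√(L² + S²) (u(S, L) = (L + √(S² + L²))*2 = (L + √(L² + S²))*2 = 2*L + 2*√(L² + S²))
(146/(-207) + u(1, -1)/(-113)) - 1*388 = (146/(-207) + (2*(-1) + 2*√((-1)² + 1²))/(-113)) - 1*388 = (146*(-1/207) + (-2 + 2*√(1 + 1))*(-1/113)) - 388 = (-146/207 + (-2 + 2*√2)*(-1/113)) - 388 = (-146/207 + (2/113 - 2*√2/113)) - 388 = (-16084/23391 - 2*√2/113) - 388 = -9091792/23391 - 2*√2/113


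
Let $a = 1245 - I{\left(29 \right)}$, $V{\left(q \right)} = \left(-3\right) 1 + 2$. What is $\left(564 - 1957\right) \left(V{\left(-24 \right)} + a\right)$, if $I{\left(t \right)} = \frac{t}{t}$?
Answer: $-1731499$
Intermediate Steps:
$I{\left(t \right)} = 1$
$V{\left(q \right)} = -1$ ($V{\left(q \right)} = -3 + 2 = -1$)
$a = 1244$ ($a = 1245 - 1 = 1244$)
$\left(564 - 1957\right) \left(V{\left(-24 \right)} + a\right) = \left(564 - 1957\right) \left(-1 + 1244\right) = \left(-1393\right) 1243 = -1731499$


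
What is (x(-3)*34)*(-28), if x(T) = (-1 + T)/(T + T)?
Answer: -1904/3 ≈ -634.67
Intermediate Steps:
x(T) = (-1 + T)/(2*T) (x(T) = (-1 + T)/((2*T)) = (-1 + T)*(1/(2*T)) = (-1 + T)/(2*T))
(x(-3)*34)*(-28) = (((½)*(-1 - 3)/(-3))*34)*(-28) = (((½)*(-⅓)*(-4))*34)*(-28) = ((⅔)*34)*(-28) = (68/3)*(-28) = -1904/3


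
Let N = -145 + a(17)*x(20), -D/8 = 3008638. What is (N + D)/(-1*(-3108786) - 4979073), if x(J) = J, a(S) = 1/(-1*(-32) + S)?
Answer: 1179393181/91644063 ≈ 12.869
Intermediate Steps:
a(S) = 1/(32 + S)
D = -24069104 (D = -8*3008638 = -24069104)
N = -7085/49 (N = -145 + 20/(32 + 17) = -145 + 20/49 = -7085/49 ≈ -144.59)
(N + D)/(-1*(-3108786) - 4979073) = (-7085/49 - 24069104)/(-1*(-3108786) - 4979073) = -1179393181/(49*(3108786 - 4979073)) = -1179393181/49/(-1870287) = -1179393181/49*(-1/1870287) = 1179393181/91644063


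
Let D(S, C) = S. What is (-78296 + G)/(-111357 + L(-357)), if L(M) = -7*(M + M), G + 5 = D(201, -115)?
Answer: 7100/9669 ≈ 0.73431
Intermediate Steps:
G = 196 (G = -5 + 201 = 196)
L(M) = -14*M
(-78296 + G)/(-111357 + L(-357)) = (-78296 + 196)/(-111357 - 14*(-357)) = -78100/(-111357 + 4998) = -78100/(-106359) = -78100*(-1/106359) = 7100/9669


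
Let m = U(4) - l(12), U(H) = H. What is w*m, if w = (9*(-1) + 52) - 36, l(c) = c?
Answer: -56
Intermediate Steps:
m = -8 (m = 4 - 1*12 = 4 - 12 = -8)
w = 7 (w = (-9 + 52) - 36 = 43 - 36 = 7)
w*m = 7*(-8) = -56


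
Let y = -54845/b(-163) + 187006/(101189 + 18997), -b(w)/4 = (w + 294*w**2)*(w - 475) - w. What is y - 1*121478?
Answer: -48505259655147406543/399297658422564 ≈ -1.2148e+5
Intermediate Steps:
b(w) = 4*w - 4*(-475 + w)*(w + 294*w**2) (b(w) = -4*((w + 294*w**2)*(w - 475) - w) = -4*((w + 294*w**2)*(-475 + w) - w) = -4*((-475 + w)*(w + 294*w**2) - w) = -4*(-w + (-475 + w)*(w + 294*w**2)) = 4*w - 4*(-475 + w)*(w + 294*w**2))
y = 621294708823049/399297658422564 (y = -54845*(-1/(652*(476 - 294*(-163)**2 + 139649*(-163)))) + 187006/(101189 + 18997) = -54845*(-1/(652*(476 - 294*26569 - 22762787))) + 187006/120186 = -54845*(-1/(652*(476 - 7811286 - 22762787))) + 187006*(1/120186) = -54845/(4*(-163)*(-30573597)) + 93503/60093 = -54845/19933985244 + 93503/60093 = 621294708823049/399297658422564 ≈ 1.5560)
y - 1*121478 = 621294708823049/399297658422564 - 1*121478 = 621294708823049/399297658422564 - 121478 = -48505259655147406543/399297658422564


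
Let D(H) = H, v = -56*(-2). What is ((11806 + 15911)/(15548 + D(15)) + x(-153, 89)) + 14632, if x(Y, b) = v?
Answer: 229488589/15563 ≈ 14746.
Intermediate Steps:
v = 112
x(Y, b) = 112
((11806 + 15911)/(15548 + D(15)) + x(-153, 89)) + 14632 = ((11806 + 15911)/(15548 + 15) + 112) + 14632 = (27717/15563 + 112) + 14632 = 1770773/15563 + 14632 = 229488589/15563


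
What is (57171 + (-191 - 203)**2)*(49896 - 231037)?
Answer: -38475616387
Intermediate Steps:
(57171 + (-191 - 203)**2)*(49896 - 231037) = (57171 + (-394)**2)*(-181141) = (57171 + 155236)*(-181141) = 212407*(-181141) = -38475616387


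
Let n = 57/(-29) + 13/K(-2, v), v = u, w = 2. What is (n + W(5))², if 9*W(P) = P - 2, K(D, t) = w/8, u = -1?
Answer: 19201924/7569 ≈ 2536.9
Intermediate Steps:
v = -1
K(D, t) = ¼ (K(D, t) = 2/8 = 2*(⅛) = ¼)
n = 1451/29 (n = 57/(-29) + 13/(¼) = 57*(-1/29) + 13*4 = -57/29 + 52 = 1451/29 ≈ 50.034)
W(P) = -2/9 + P/9 (W(P) = (P - 2)/9 = (-2 + P)/9 = -2/9 + P/9)
(n + W(5))² = (1451/29 + (-2/9 + (⅑)*5))² = (1451/29 + (-2/9 + 5/9))² = (1451/29 + ⅓)² = (4382/87)² = 19201924/7569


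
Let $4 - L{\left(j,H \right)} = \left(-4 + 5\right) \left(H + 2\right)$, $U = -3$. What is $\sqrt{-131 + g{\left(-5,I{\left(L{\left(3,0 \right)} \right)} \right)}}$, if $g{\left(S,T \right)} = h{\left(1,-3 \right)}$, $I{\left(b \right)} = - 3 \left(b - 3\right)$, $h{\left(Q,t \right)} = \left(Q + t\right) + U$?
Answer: $2 i \sqrt{34} \approx 11.662 i$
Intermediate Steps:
$L{\left(j,H \right)} = 2 - H$ ($L{\left(j,H \right)} = 4 - \left(-4 + 5\right) \left(H + 2\right) = 4 - 1 \left(2 + H\right) = 4 - \left(2 + H\right) = 2 - H$)
$h{\left(Q,t \right)} = -3 + Q + t$ ($h{\left(Q,t \right)} = \left(Q + t\right) - 3 = -3 + Q + t$)
$I{\left(b \right)} = 9 - 3 b$ ($I{\left(b \right)} = - 3 \left(-3 + b\right) = 9 - 3 b$)
$g{\left(S,T \right)} = -5$ ($g{\left(S,T \right)} = -3 + 1 - 3 = -5$)
$\sqrt{-131 + g{\left(-5,I{\left(L{\left(3,0 \right)} \right)} \right)}} = \sqrt{-131 - 5} = \sqrt{-136} = 2 i \sqrt{34}$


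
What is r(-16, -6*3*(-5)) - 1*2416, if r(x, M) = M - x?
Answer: -2310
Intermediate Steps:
r(-16, -6*3*(-5)) - 1*2416 = (-6*3*(-5) - 1*(-16)) - 1*2416 = (-18*(-5) + 16) - 2416 = (90 + 16) - 2416 = 106 - 2416 = -2310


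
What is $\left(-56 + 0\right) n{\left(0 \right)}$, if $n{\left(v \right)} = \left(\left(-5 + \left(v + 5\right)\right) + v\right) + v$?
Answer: $0$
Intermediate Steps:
$n{\left(v \right)} = 3 v$ ($n{\left(v \right)} = \left(\left(-5 + \left(5 + v\right)\right) + v\right) + v = \left(v + v\right) + v = 2 v + v = 3 v$)
$\left(-56 + 0\right) n{\left(0 \right)} = \left(-56 + 0\right) 3 \cdot 0 = \left(-56\right) 0 = 0$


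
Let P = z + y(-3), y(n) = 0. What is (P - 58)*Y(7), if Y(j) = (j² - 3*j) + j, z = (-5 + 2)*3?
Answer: -2345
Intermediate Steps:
z = -9 (z = -3*3 = -9)
Y(j) = j² - 2*j
P = -9 (P = -9 + 0 = -9)
(P - 58)*Y(7) = (-9 - 58)*(7*(-2 + 7)) = -469*5 = -67*35 = -2345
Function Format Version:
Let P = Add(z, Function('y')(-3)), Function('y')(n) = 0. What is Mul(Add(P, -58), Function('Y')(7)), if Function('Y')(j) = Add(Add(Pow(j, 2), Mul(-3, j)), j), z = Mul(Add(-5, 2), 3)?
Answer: -2345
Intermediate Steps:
z = -9 (z = Mul(-3, 3) = -9)
Function('Y')(j) = Add(Pow(j, 2), Mul(-2, j))
P = -9 (P = Add(-9, 0) = -9)
Mul(Add(P, -58), Function('Y')(7)) = Mul(Add(-9, -58), Mul(7, Add(-2, 7))) = Mul(-67, Mul(7, 5)) = Mul(-67, 35) = -2345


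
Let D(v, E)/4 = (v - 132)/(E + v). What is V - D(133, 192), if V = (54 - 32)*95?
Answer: 679246/325 ≈ 2090.0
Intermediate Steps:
D(v, E) = 4*(-132 + v)/(E + v) (D(v, E) = 4*((v - 132)/(E + v)) = 4*((-132 + v)/(E + v)) = 4*(-132 + v)/(E + v))
V = 2090 (V = 22*95 = 2090)
V - D(133, 192) = 2090 - 4*(-132 + 133)/(192 + 133) = 2090 - 4/325 = 679246/325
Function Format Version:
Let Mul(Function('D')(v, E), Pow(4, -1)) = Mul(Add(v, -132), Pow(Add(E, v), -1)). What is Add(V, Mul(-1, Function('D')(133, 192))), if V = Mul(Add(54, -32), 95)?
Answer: Rational(679246, 325) ≈ 2090.0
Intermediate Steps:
Function('D')(v, E) = Mul(4, Pow(Add(E, v), -1), Add(-132, v)) (Function('D')(v, E) = Mul(4, Mul(Add(v, -132), Pow(Add(E, v), -1))) = Mul(4, Mul(Add(-132, v), Pow(Add(E, v), -1))) = Mul(4, Mul(Pow(Add(E, v), -1), Add(-132, v))) = Mul(4, Pow(Add(E, v), -1), Add(-132, v)))
V = 2090 (V = Mul(22, 95) = 2090)
Add(V, Mul(-1, Function('D')(133, 192))) = Add(2090, Mul(-1, Mul(4, Pow(Add(192, 133), -1), Add(-132, 133)))) = Add(2090, Mul(-1, Mul(4, Pow(325, -1), 1))) = Add(2090, Mul(-1, Mul(4, Rational(1, 325), 1))) = Add(2090, Mul(-1, Rational(4, 325))) = Add(2090, Rational(-4, 325)) = Rational(679246, 325)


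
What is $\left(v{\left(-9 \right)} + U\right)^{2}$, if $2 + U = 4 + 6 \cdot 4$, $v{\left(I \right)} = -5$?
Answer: $441$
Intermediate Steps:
$U = 26$ ($U = -2 + \left(4 + 6 \cdot 4\right) = -2 + \left(4 + 24\right) = -2 + 28 = 26$)
$\left(v{\left(-9 \right)} + U\right)^{2} = \left(-5 + 26\right)^{2} = 21^{2} = 441$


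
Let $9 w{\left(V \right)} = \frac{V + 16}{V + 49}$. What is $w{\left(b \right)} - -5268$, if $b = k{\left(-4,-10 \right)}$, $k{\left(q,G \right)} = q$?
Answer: $\frac{711184}{135} \approx 5268.0$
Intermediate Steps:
$b = -4$
$w{\left(V \right)} = \frac{16 + V}{9 \left(49 + V\right)}$ ($w{\left(V \right)} = \frac{\left(V + 16\right) \frac{1}{V + 49}}{9} = \frac{\left(16 + V\right) \frac{1}{49 + V}}{9} = \frac{\frac{1}{49 + V} \left(16 + V\right)}{9} = \frac{16 + V}{9 \left(49 + V\right)}$)
$w{\left(b \right)} - -5268 = \frac{16 - 4}{9 \left(49 - 4\right)} - -5268 = \frac{1}{9} \cdot \frac{1}{45} \cdot 12 + 5268 = \frac{4}{135} + 5268 = \frac{711184}{135}$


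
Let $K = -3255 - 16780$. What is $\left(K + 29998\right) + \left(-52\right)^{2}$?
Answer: $12667$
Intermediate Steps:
$K = -20035$
$\left(K + 29998\right) + \left(-52\right)^{2} = \left(-20035 + 29998\right) + \left(-52\right)^{2} = 9963 + 2704 = 12667$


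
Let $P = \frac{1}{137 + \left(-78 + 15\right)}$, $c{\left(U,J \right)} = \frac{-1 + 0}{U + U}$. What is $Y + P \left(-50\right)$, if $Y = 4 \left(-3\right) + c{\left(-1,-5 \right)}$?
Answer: $- \frac{901}{74} \approx -12.176$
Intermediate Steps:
$c{\left(U,J \right)} = - \frac{1}{2 U}$
$Y = - \frac{23}{2}$ ($Y = 4 \left(-3\right) - \frac{1}{2 \left(-1\right)} = -12 - - \frac{1}{2} = -12 + \frac{1}{2} = - \frac{23}{2} \approx -11.5$)
$P = \frac{1}{74}$ ($P = \frac{1}{137 - 63} = \frac{1}{74} \approx 0.013514$)
$Y + P \left(-50\right) = - \frac{23}{2} + \frac{1}{74} \left(-50\right) = - \frac{23}{2} - \frac{25}{37} = - \frac{901}{74}$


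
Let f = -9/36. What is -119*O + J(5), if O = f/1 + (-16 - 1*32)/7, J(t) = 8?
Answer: 3415/4 ≈ 853.75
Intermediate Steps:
f = -1/4 (f = -9*1/36 = -1/4 ≈ -0.25000)
O = -199/28 (O = -1/4/1 + (-16 - 1*32)/7 = -1/4*1 + (-16 - 32)*(1/7) = -1/4 - 48*1/7 = -1/4 - 48/7 = -199/28 ≈ -7.1071)
-119*O + J(5) = -119*(-199/28) + 8 = 3383/4 + 8 = 3415/4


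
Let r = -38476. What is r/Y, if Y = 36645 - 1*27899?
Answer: -19238/4373 ≈ -4.3993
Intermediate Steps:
Y = 8746 (Y = 36645 - 27899 = 8746)
r/Y = -38476/8746 = -38476*1/8746 = -19238/4373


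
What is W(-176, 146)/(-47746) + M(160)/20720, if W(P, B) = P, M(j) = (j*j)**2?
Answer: 195567638792/6183107 ≈ 31629.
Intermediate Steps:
M(j) = j**4 (M(j) = (j**2)**2 = j**4)
W(-176, 146)/(-47746) + M(160)/20720 = -176/(-47746) + 160**4/20720 = -176*(-1/47746) + 655360000*(1/20720) = 88/23873 + 8192000/259 = 195567638792/6183107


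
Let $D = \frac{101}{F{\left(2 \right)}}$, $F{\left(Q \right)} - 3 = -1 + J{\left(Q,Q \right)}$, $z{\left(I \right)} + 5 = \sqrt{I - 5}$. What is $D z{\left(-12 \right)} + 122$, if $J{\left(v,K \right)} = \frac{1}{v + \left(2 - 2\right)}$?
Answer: $-80 + \frac{202 i \sqrt{17}}{5} \approx -80.0 + 166.57 i$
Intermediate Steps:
$J{\left(v,K \right)} = \frac{1}{v}$ ($J{\left(v,K \right)} = \frac{1}{v + \left(2 - 2\right)} = \frac{1}{v + 0} = \frac{1}{v}$)
$z{\left(I \right)} = -5 + \sqrt{-5 + I}$ ($z{\left(I \right)} = -5 + \sqrt{I - 5} = -5 + \sqrt{-5 + I}$)
$F{\left(Q \right)} = 2 + \frac{1}{Q}$ ($F{\left(Q \right)} = 3 - \left(1 - \frac{1}{Q}\right) = 2 + \frac{1}{Q}$)
$D = \frac{202}{5}$ ($D = \frac{101}{2 + \frac{1}{2}} = \frac{101}{\frac{5}{2}} = 101 \cdot \frac{2}{5} = \frac{202}{5} \approx 40.4$)
$D z{\left(-12 \right)} + 122 = \frac{202 \left(-5 + \sqrt{-5 - 12}\right)}{5} + 122 = \frac{202 \left(-5 + \sqrt{-17}\right)}{5} + 122 = \frac{202 \left(-5 + i \sqrt{17}\right)}{5} + 122 = \left(-202 + \frac{202 i \sqrt{17}}{5}\right) + 122 = -80 + \frac{202 i \sqrt{17}}{5}$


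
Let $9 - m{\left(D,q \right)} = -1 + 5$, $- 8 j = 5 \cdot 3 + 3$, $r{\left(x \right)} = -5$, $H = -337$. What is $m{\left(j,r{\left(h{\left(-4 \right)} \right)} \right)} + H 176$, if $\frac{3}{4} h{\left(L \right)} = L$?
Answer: $-59307$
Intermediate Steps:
$h{\left(L \right)} = \frac{4 L}{3}$
$j = - \frac{9}{4}$ ($j = - \frac{5 \cdot 3 + 3}{8} = - \frac{15 + 3}{8} = \left(- \frac{1}{8}\right) 18 = - \frac{9}{4} \approx -2.25$)
$m{\left(D,q \right)} = 5$ ($m{\left(D,q \right)} = 9 - \left(-1 + 5\right) = 9 - 4 = 5$)
$m{\left(j,r{\left(h{\left(-4 \right)} \right)} \right)} + H 176 = 5 - 59312 = -59307$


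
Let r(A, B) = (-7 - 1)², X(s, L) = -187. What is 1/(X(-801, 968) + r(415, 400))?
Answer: -1/123 ≈ -0.0081301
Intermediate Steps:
r(A, B) = 64 (r(A, B) = (-8)² = 64)
1/(X(-801, 968) + r(415, 400)) = 1/(-187 + 64) = 1/(-123) = -1/123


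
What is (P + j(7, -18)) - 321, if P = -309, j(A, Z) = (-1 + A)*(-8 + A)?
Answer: -636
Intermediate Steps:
(P + j(7, -18)) - 321 = (-309 + (8 + 7² - 9*7)) - 321 = (-309 + (8 + 49 - 63)) - 321 = (-309 - 6) - 321 = -315 - 321 = -636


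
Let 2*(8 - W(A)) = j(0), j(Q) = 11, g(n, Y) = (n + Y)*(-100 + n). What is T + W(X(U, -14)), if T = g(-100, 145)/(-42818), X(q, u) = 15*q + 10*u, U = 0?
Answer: 116045/42818 ≈ 2.7102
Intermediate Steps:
g(n, Y) = (-100 + n)*(Y + n) (g(n, Y) = (Y + n)*(-100 + n) = (-100 + n)*(Y + n))
X(q, u) = 10*u + 15*q
W(A) = 5/2 (W(A) = 8 - ½*11 = 8 - 11/2 = 5/2)
T = 4500/21409 (T = ((-100)² - 100*145 - 100*(-100) + 145*(-100))/(-42818) = (10000 - 14500 + 10000 - 14500)*(-1/42818) = -9000*(-1/42818) = 4500/21409 ≈ 0.21019)
T + W(X(U, -14)) = 4500/21409 + 5/2 = 116045/42818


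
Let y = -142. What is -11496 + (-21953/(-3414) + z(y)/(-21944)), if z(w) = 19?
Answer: -430381022485/37458408 ≈ -11490.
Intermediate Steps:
-11496 + (-21953/(-3414) + z(y)/(-21944)) = -11496 + (-21953/(-3414) + 19/(-21944)) = -11496 + (-21953*(-1/3414) + 19*(-1/21944)) = -11496 + (21953/3414 - 19/21944) = -11496 + 240835883/37458408 = -430381022485/37458408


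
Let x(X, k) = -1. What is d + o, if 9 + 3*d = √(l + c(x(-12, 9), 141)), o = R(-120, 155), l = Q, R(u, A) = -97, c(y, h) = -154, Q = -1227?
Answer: -100 + I*√1381/3 ≈ -100.0 + 12.387*I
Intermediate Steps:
l = -1227
o = -97
d = -3 + I*√1381/3 (d = -3 + √(-1227 - 154)/3 = -3 + √(-1381)/3 = -3 + (I*√1381)/3 = -3 + I*√1381/3 ≈ -3.0 + 12.387*I)
d + o = (-3 + I*√1381/3) - 97 = -100 + I*√1381/3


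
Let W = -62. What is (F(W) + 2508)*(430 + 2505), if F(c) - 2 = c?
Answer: 7184880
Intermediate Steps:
F(c) = 2 + c
(F(W) + 2508)*(430 + 2505) = ((2 - 62) + 2508)*(430 + 2505) = (-60 + 2508)*2935 = 2448*2935 = 7184880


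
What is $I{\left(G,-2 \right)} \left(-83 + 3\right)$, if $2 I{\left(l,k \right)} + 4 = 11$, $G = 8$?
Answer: $-280$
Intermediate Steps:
$I{\left(l,k \right)} = \frac{7}{2}$ ($I{\left(l,k \right)} = -2 + \frac{1}{2} \cdot 11 = -2 + \frac{11}{2} = \frac{7}{2}$)
$I{\left(G,-2 \right)} \left(-83 + 3\right) = \frac{7 \left(-83 + 3\right)}{2} = \frac{7}{2} \left(-80\right) = -280$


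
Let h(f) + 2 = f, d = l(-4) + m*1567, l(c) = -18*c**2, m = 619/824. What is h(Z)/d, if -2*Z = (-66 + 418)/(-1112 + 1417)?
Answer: -647664/223461605 ≈ -0.0028983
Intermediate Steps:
m = 619/824 (m = 619*(1/824) = 619/824 ≈ 0.75121)
d = 732661/824 (d = -18*(-4)**2 + (619/824)*1567 = -18*16 + 969973/824 = -288 + 969973/824 = 732661/824 ≈ 889.15)
Z = -176/305 (Z = -(-66 + 418)/(2*(-1112 + 1417)) = -176/305 ≈ -0.57705)
h(f) = -2 + f
h(Z)/d = (-2 - 176/305)/(732661/824) = -786/305*824/732661 = -647664/223461605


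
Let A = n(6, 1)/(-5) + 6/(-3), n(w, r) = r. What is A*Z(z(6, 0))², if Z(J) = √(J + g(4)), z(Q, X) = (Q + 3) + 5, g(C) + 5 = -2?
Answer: -77/5 ≈ -15.400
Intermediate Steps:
g(C) = -7 (g(C) = -5 - 2 = -7)
z(Q, X) = 8 + Q (z(Q, X) = (3 + Q) + 5 = 8 + Q)
Z(J) = √(-7 + J) (Z(J) = √(J - 7) = √(-7 + J))
A = -11/5 (A = 1/(-5) + 6/(-3) = 1*(-⅕) + 6*(-⅓) = -⅕ - 2 = -11/5 ≈ -2.2000)
A*Z(z(6, 0))² = -11*(√(-7 + (8 + 6)))²/5 = -11*(√(-7 + 14))²/5 = -11*(√7)²/5 = -11/5*7 = -77/5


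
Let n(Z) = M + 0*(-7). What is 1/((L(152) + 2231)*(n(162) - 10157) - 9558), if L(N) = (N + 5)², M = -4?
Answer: -1/273137238 ≈ -3.6612e-9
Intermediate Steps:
L(N) = (5 + N)²
n(Z) = -4 (n(Z) = -4 + 0*(-7) = -4 + 0 = -4)
1/((L(152) + 2231)*(n(162) - 10157) - 9558) = 1/(((5 + 152)² + 2231)*(-4 - 10157) - 9558) = 1/((157² + 2231)*(-10161) - 9558) = 1/((24649 + 2231)*(-10161) - 9558) = 1/(26880*(-10161) - 9558) = 1/(-273127680 - 9558) = 1/(-273137238) = -1/273137238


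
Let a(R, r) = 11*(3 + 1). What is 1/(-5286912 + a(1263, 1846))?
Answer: -1/5286868 ≈ -1.8915e-7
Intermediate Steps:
a(R, r) = 44 (a(R, r) = 11*4 = 44)
1/(-5286912 + a(1263, 1846)) = 1/(-5286912 + 44) = 1/(-5286868) = -1/5286868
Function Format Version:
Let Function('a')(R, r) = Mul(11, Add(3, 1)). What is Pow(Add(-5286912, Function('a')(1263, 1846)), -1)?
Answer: Rational(-1, 5286868) ≈ -1.8915e-7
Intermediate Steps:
Function('a')(R, r) = 44 (Function('a')(R, r) = Mul(11, 4) = 44)
Pow(Add(-5286912, Function('a')(1263, 1846)), -1) = Pow(Add(-5286912, 44), -1) = Pow(-5286868, -1) = Rational(-1, 5286868)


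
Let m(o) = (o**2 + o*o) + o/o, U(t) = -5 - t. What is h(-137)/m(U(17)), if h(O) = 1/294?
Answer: 1/284886 ≈ 3.5102e-6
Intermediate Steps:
m(o) = 1 + 2*o**2 (m(o) = (o**2 + o**2) + 1 = 2*o**2 + 1 = 1 + 2*o**2)
h(O) = 1/294
h(-137)/m(U(17)) = 1/(294*(1 + 2*(-5 - 1*17)**2)) = 1/(294*(1 + 2*(-5 - 17)**2)) = 1/(294*(1 + 2*(-22)**2)) = 1/(294*(1 + 2*484)) = 1/(294*(1 + 968)) = (1/294)/969 = (1/294)*(1/969) = 1/284886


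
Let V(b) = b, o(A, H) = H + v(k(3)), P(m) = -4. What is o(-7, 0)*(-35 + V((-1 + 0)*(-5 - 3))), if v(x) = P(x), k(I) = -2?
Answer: 108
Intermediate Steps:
v(x) = -4
o(A, H) = -4 + H (o(A, H) = H - 4 = -4 + H)
o(-7, 0)*(-35 + V((-1 + 0)*(-5 - 3))) = (-4 + 0)*(-35 + (-1 + 0)*(-5 - 3)) = -4*(-35 - 1*(-8)) = -4*(-35 + 8) = -4*(-27) = 108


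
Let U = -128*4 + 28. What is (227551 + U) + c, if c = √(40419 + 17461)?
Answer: 227067 + 2*√14470 ≈ 2.2731e+5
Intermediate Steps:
c = 2*√14470 (c = √57880 = 2*√14470 ≈ 240.58)
U = -484 (U = -512 + 28 = -484)
(227551 + U) + c = (227551 - 484) + 2*√14470 = 227067 + 2*√14470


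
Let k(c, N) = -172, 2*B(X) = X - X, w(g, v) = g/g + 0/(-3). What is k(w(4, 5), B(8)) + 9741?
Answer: 9569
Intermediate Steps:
w(g, v) = 1 (w(g, v) = 1 + 0*(-⅓) = 1 + 0 = 1)
B(X) = 0 (B(X) = (X - X)/2 = (½)*0 = 0)
k(w(4, 5), B(8)) + 9741 = -172 + 9741 = 9569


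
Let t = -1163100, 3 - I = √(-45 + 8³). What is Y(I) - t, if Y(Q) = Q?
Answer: 1163103 - √467 ≈ 1.1631e+6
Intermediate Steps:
I = 3 - √467 (I = 3 - √(-45 + 8³) = 3 - √(-45 + 512) = 3 - √467 ≈ -18.610)
Y(I) - t = (3 - √467) - 1*(-1163100) = (3 - √467) + 1163100 = 1163103 - √467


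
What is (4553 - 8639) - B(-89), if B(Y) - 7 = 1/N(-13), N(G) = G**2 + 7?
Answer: -720369/176 ≈ -4093.0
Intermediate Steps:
N(G) = 7 + G**2
B(Y) = 1233/176 (B(Y) = 7 + 1/(7 + (-13)**2) = 7 + 1/(7 + 169) = 7 + 1/176 = 1233/176)
(4553 - 8639) - B(-89) = (4553 - 8639) - 1*1233/176 = -4086 - 1233/176 = -720369/176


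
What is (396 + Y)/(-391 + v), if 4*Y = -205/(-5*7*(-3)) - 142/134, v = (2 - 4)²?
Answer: -1112225/1089018 ≈ -1.0213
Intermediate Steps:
v = 4 (v = (-2)² = 4)
Y = -2119/2814 (Y = (-205/(-5*7*(-3)) - 142/134)/4 = (-205/((-35*(-3))) - 142*1/134)/4 = (-205/105 - 71/67)/4 = (-205*1/105 - 71/67)/4 = (-41/21 - 71/67)/4 = (¼)*(-4238/1407) = -2119/2814 ≈ -0.75302)
(396 + Y)/(-391 + v) = (396 - 2119/2814)/(-391 + 4) = (1112225/2814)/(-387) = (1112225/2814)*(-1/387) = -1112225/1089018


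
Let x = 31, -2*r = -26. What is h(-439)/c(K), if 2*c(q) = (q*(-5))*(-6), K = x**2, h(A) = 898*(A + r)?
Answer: -127516/4805 ≈ -26.538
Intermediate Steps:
r = 13 (r = -1/2*(-26) = 13)
h(A) = 11674 + 898*A (h(A) = 898*(A + 13) = 898*(13 + A) = 11674 + 898*A)
K = 961 (K = 31**2 = 961)
c(q) = 15*q (c(q) = ((q*(-5))*(-6))/2 = (-5*q*(-6))/2 = (30*q)/2 = 15*q)
h(-439)/c(K) = (11674 + 898*(-439))/((15*961)) = (11674 - 394222)/14415 = -382548*1/14415 = -127516/4805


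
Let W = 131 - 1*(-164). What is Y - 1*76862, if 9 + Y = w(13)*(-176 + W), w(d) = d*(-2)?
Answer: -79965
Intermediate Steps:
w(d) = -2*d
W = 295 (W = 131 + 164 = 295)
Y = -3103 (Y = -9 + (-2*13)*(-176 + 295) = -9 - 26*119 = -9 - 3094 = -3103)
Y - 1*76862 = -3103 - 1*76862 = -3103 - 76862 = -79965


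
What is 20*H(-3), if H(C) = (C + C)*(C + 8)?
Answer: -600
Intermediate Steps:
H(C) = 2*C*(8 + C) (H(C) = (2*C)*(8 + C) = 2*C*(8 + C))
20*H(-3) = 20*(2*(-3)*(8 - 3)) = 20*(2*(-3)*5) = 20*(-30) = -600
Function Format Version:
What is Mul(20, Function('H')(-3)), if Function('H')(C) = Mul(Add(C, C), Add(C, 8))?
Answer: -600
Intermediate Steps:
Function('H')(C) = Mul(2, C, Add(8, C)) (Function('H')(C) = Mul(Mul(2, C), Add(8, C)) = Mul(2, C, Add(8, C)))
Mul(20, Function('H')(-3)) = Mul(20, Mul(2, -3, Add(8, -3))) = Mul(20, Mul(2, -3, 5)) = Mul(20, -30) = -600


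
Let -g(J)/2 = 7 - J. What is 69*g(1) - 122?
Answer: -950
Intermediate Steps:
g(J) = -14 + 2*J (g(J) = -2*(7 - J) = -14 + 2*J)
69*g(1) - 122 = 69*(-14 + 2*1) - 122 = 69*(-14 + 2) - 122 = 69*(-12) - 122 = -828 - 122 = -950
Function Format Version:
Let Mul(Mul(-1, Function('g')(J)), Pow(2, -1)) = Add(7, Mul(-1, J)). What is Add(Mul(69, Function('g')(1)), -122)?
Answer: -950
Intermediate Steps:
Function('g')(J) = Add(-14, Mul(2, J)) (Function('g')(J) = Mul(-2, Add(7, Mul(-1, J))) = Add(-14, Mul(2, J)))
Add(Mul(69, Function('g')(1)), -122) = Add(Mul(69, Add(-14, Mul(2, 1))), -122) = Add(Mul(69, Add(-14, 2)), -122) = Add(Mul(69, -12), -122) = Add(-828, -122) = -950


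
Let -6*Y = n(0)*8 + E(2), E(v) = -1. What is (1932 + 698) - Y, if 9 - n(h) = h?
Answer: 15851/6 ≈ 2641.8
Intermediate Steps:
n(h) = 9 - h
Y = -71/6 (Y = -((9 - 1*0)*8 - 1)/6 = -((9 + 0)*8 - 1)/6 = -(9*8 - 1)/6 = -(72 - 1)/6 = -⅙*71 = -71/6 ≈ -11.833)
(1932 + 698) - Y = (1932 + 698) - 1*(-71/6) = 2630 + 71/6 = 15851/6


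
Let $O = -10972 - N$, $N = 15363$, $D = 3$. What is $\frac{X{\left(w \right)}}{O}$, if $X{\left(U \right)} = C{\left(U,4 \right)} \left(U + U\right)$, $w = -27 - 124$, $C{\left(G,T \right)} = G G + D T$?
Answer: $\frac{6889526}{26335} \approx 261.61$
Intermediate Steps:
$C{\left(G,T \right)} = G^{2} + 3 T$ ($C{\left(G,T \right)} = G G + 3 T = G^{2} + 3 T$)
$w = -151$ ($w = -27 - 124 = -151$)
$X{\left(U \right)} = 2 U \left(12 + U^{2}\right)$ ($X{\left(U \right)} = \left(U^{2} + 3 \cdot 4\right) \left(U + U\right) = \left(U^{2} + 12\right) 2 U = \left(12 + U^{2}\right) 2 U = 2 U \left(12 + U^{2}\right)$)
$O = -26335$ ($O = -10972 - 15363 = -26335$)
$\frac{X{\left(w \right)}}{O} = \frac{2 \left(-151\right) \left(12 + \left(-151\right)^{2}\right)}{-26335} = 2 \left(-151\right) \left(12 + 22801\right) \left(- \frac{1}{26335}\right) = 2 \left(-151\right) 22813 \left(- \frac{1}{26335}\right) = \left(-6889526\right) \left(- \frac{1}{26335}\right) = \frac{6889526}{26335}$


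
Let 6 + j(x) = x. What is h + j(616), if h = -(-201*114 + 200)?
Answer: 23324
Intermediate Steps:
j(x) = -6 + x
h = 22714 (h = -(-22914 + 200) = -1*(-22714) = 22714)
h + j(616) = 22714 + (-6 + 616) = 22714 + 610 = 23324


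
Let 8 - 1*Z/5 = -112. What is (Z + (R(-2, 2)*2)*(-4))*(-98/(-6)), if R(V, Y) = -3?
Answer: 10192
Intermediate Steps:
Z = 600 (Z = 40 - 5*(-112) = 40 + 560 = 600)
(Z + (R(-2, 2)*2)*(-4))*(-98/(-6)) = (600 - 3*2*(-4))*(-98/(-6)) = (600 - 6*(-4))*(-98*(-1/6)) = (600 + 24)*(49/3) = 624*(49/3) = 10192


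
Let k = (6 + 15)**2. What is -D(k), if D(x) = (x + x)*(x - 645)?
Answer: 179928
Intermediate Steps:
k = 441 (k = 21**2 = 441)
D(x) = 2*x*(-645 + x) (D(x) = (2*x)*(-645 + x) = 2*x*(-645 + x))
-D(k) = -2*441*(-645 + 441) = -2*441*(-204) = -1*(-179928) = 179928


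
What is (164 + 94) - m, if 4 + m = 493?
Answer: -231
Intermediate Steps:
m = 489 (m = -4 + 493 = 489)
(164 + 94) - m = (164 + 94) - 1*489 = 258 - 489 = -231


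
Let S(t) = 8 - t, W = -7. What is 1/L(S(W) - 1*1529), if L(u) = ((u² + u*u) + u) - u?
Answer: 1/4584392 ≈ 2.1813e-7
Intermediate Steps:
L(u) = 2*u² (L(u) = ((u² + u²) + u) - u = (2*u² + u) - u = (u + 2*u²) - u = 2*u²)
1/L(S(W) - 1*1529) = 1/(2*((8 - 1*(-7)) - 1*1529)²) = 1/(2*((8 + 7) - 1529)²) = 1/(2*(15 - 1529)²) = 1/(2*(-1514)²) = 1/(2*2292196) = 1/4584392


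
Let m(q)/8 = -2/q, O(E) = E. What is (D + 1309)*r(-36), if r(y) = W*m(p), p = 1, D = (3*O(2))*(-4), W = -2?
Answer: 41120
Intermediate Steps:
D = -24 (D = (3*2)*(-4) = 6*(-4) = -24)
m(q) = -16/q (m(q) = 8*(-2/q) = -16/q)
r(y) = 32 (r(y) = -(-32)/1 = -(-32) = -2*(-16) = 32)
(D + 1309)*r(-36) = (-24 + 1309)*32 = 1285*32 = 41120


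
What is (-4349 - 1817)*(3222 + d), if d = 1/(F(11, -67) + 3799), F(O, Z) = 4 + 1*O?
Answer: -37886089847/1907 ≈ -1.9867e+7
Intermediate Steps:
F(O, Z) = 4 + O
d = 1/3814 (d = 1/((4 + 11) + 3799) = 1/(15 + 3799) = 1/3814 ≈ 0.00026219)
(-4349 - 1817)*(3222 + d) = (-4349 - 1817)*(3222 + 1/3814) = -6166*12288709/3814 = -37886089847/1907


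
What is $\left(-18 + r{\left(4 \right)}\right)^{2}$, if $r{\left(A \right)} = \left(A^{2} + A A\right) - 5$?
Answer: $81$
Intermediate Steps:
$r{\left(A \right)} = -5 + 2 A^{2}$ ($r{\left(A \right)} = \left(A^{2} + A^{2}\right) - 5 = 2 A^{2} - 5 = -5 + 2 A^{2}$)
$\left(-18 + r{\left(4 \right)}\right)^{2} = \left(-18 - \left(5 - 2 \cdot 4^{2}\right)\right)^{2} = \left(-18 + \left(-5 + 2 \cdot 16\right)\right)^{2} = \left(-18 + \left(-5 + 32\right)\right)^{2} = \left(-18 + 27\right)^{2} = 9^{2} = 81$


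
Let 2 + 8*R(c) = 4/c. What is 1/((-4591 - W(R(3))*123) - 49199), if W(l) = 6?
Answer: -1/54528 ≈ -1.8339e-5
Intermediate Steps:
R(c) = -¼ + 1/(2*c) (R(c) = -¼ + (4/c)/8 = -¼ + 1/(2*c))
1/((-4591 - W(R(3))*123) - 49199) = 1/((-4591 - 6*123) - 49199) = 1/((-4591 - 1*738) - 49199) = 1/((-4591 - 738) - 49199) = 1/(-5329 - 49199) = 1/(-54528) = -1/54528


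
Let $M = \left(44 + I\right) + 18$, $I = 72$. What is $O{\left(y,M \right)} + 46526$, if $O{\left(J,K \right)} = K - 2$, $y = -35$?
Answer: $46658$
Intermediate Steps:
$M = 134$ ($M = \left(44 + 72\right) + 18 = 116 + 18 = 134$)
$O{\left(J,K \right)} = -2 + K$
$O{\left(y,M \right)} + 46526 = \left(-2 + 134\right) + 46526 = 132 + 46526 = 46658$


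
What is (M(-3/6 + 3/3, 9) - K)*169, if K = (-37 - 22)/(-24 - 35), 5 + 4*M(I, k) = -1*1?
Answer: -845/2 ≈ -422.50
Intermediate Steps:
M(I, k) = -3/2 (M(I, k) = -5/4 + (-1*1)/4 = -5/4 + (1/4)*(-1) = -5/4 - 1/4 = -3/2)
K = 1 (K = -59/(-59) = -59*(-1/59) = 1)
(M(-3/6 + 3/3, 9) - K)*169 = (-3/2 - 1*1)*169 = (-3/2 - 1)*169 = -5/2*169 = -845/2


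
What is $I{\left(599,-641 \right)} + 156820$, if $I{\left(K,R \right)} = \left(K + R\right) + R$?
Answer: $156137$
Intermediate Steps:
$I{\left(K,R \right)} = K + 2 R$
$I{\left(599,-641 \right)} + 156820 = \left(599 + 2 \left(-641\right)\right) + 156820 = \left(599 - 1282\right) + 156820 = -683 + 156820 = 156137$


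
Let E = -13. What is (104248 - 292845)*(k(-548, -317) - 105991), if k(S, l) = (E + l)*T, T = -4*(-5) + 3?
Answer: 21421035857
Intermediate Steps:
T = 23 (T = 20 + 3 = 23)
k(S, l) = -299 + 23*l (k(S, l) = (-13 + l)*23 = -299 + 23*l)
(104248 - 292845)*(k(-548, -317) - 105991) = (104248 - 292845)*((-299 + 23*(-317)) - 105991) = -188597*((-299 - 7291) - 105991) = -188597*(-7590 - 105991) = -188597*(-113581) = 21421035857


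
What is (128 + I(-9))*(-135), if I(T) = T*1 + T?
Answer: -14850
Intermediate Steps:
I(T) = 2*T (I(T) = T + T = 2*T)
(128 + I(-9))*(-135) = (128 + 2*(-9))*(-135) = (128 - 18)*(-135) = 110*(-135) = -14850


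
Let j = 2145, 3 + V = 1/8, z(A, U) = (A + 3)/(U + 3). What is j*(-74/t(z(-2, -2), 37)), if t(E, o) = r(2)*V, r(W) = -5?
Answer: -253968/23 ≈ -11042.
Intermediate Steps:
z(A, U) = (3 + A)/(3 + U)
V = -23/8 (V = -3 + 1/8 = -23/8 ≈ -2.8750)
t(E, o) = 115/8 (t(E, o) = -5*(-23/8) = 115/8)
j*(-74/t(z(-2, -2), 37)) = 2145*(-74/115/8) = 2145*(-74*8/115) = 2145*(-592/115) = -253968/23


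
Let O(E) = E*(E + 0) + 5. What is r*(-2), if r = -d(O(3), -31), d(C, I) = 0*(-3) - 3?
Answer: -6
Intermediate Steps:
O(E) = 5 + E² (O(E) = E*E + 5 = E² + 5 = 5 + E²)
d(C, I) = -3 (d(C, I) = 0 - 3 = -3)
r = 3 (r = -1*(-3) = 3)
r*(-2) = 3*(-2) = -6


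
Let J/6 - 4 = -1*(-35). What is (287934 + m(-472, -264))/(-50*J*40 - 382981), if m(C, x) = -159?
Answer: -287775/850981 ≈ -0.33817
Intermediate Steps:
J = 234 (J = 24 + 6*(-1*(-35)) = 24 + 6*35 = 24 + 210 = 234)
(287934 + m(-472, -264))/(-50*J*40 - 382981) = (287934 - 159)/(-50*234*40 - 382981) = 287775/(-11700*40 - 382981) = 287775/(-468000 - 382981) = 287775/(-850981) = 287775*(-1/850981) = -287775/850981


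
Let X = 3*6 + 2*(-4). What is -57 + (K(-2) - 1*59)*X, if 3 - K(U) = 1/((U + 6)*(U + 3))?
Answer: -1239/2 ≈ -619.50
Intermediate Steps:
K(U) = 3 - 1/((3 + U)*(6 + U)) (K(U) = 3 - 1/((U + 6)*(U + 3)) = 3 - 1/((6 + U)*(3 + U)) = 3 - 1/((3 + U)*(6 + U)))
X = 10 (X = 18 - 8 = 10)
-57 + (K(-2) - 1*59)*X = -57 + ((53 + 3*(-2)**2 + 27*(-2))/(18 + (-2)**2 + 9*(-2)) - 1*59)*10 = -57 + ((53 + 3*4 - 54)/(18 + 4 - 18) - 59)*10 = -57 + ((53 + 12 - 54)/4 - 59)*10 = -57 + ((1/4)*11 - 59)*10 = -57 + (11/4 - 59)*10 = -57 - 225/4*10 = -57 - 1125/2 = -1239/2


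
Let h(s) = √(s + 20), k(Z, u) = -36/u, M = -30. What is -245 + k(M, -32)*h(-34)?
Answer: -245 + 9*I*√14/8 ≈ -245.0 + 4.2094*I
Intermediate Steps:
h(s) = √(20 + s)
-245 + k(M, -32)*h(-34) = -245 + (-36/(-32))*√(20 - 34) = -245 + (-36*(-1/32))*√(-14) = -245 + 9*(I*√14)/8 = -245 + 9*I*√14/8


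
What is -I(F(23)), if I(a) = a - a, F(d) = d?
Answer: 0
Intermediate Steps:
I(a) = 0
-I(F(23)) = -1*0 = 0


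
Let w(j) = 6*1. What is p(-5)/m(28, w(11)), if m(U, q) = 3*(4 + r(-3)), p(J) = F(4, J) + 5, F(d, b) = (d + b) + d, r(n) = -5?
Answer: -8/3 ≈ -2.6667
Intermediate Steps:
w(j) = 6
F(d, b) = b + 2*d (F(d, b) = (b + d) + d = b + 2*d)
p(J) = 13 + J (p(J) = (J + 2*4) + 5 = (J + 8) + 5 = (8 + J) + 5 = 13 + J)
m(U, q) = -3 (m(U, q) = 3*(4 - 5) = 3*(-1) = -3)
p(-5)/m(28, w(11)) = (13 - 5)/(-3) = 8*(-⅓) = -8/3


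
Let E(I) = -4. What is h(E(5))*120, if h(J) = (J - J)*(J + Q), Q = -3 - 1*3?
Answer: 0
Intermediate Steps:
Q = -6 (Q = -3 - 3 = -6)
h(J) = 0 (h(J) = (J - J)*(J - 6) = 0*(-6 + J) = 0)
h(E(5))*120 = 0*120 = 0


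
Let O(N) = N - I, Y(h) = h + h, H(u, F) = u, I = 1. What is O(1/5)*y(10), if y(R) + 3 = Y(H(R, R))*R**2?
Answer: -7988/5 ≈ -1597.6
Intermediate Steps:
Y(h) = 2*h
O(N) = -1 + N (O(N) = N - 1*1 = N - 1 = -1 + N)
y(R) = -3 + 2*R**3 (y(R) = -3 + (2*R)*R**2 = -3 + 2*R**3)
O(1/5)*y(10) = (-1 + 1/5)*(-3 + 2*10**3) = (-1 + 1/5)*(-3 + 2*1000) = -4*(-3 + 2000)/5 = -4/5*1997 = -7988/5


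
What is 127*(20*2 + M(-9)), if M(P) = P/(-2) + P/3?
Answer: 10541/2 ≈ 5270.5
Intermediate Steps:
M(P) = -P/6 (M(P) = P*(-½) + P*(⅓) = -P/2 + P/3 = -P/6)
127*(20*2 + M(-9)) = 127*(20*2 - ⅙*(-9)) = 127*(40 + 3/2) = 127*(83/2) = 10541/2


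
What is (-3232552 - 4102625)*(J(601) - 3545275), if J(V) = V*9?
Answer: 25965543666282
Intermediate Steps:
J(V) = 9*V
(-3232552 - 4102625)*(J(601) - 3545275) = (-3232552 - 4102625)*(9*601 - 3545275) = -7335177*(5409 - 3545275) = -7335177*(-3539866) = 25965543666282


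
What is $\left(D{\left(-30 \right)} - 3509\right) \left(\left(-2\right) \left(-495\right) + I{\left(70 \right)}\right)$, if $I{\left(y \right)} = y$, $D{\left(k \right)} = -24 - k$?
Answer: $-3713180$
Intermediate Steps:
$\left(D{\left(-30 \right)} - 3509\right) \left(\left(-2\right) \left(-495\right) + I{\left(70 \right)}\right) = \left(\left(-24 - -30\right) - 3509\right) \left(\left(-2\right) \left(-495\right) + 70\right) = \left(\left(-24 + 30\right) - 3509\right) \left(990 + 70\right) = \left(6 - 3509\right) 1060 = \left(-3503\right) 1060 = -3713180$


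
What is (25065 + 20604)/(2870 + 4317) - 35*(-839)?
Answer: 211091924/7187 ≈ 29371.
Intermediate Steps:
(25065 + 20604)/(2870 + 4317) - 35*(-839) = 45669/7187 - 1*(-29365) = 45669*(1/7187) + 29365 = 45669/7187 + 29365 = 211091924/7187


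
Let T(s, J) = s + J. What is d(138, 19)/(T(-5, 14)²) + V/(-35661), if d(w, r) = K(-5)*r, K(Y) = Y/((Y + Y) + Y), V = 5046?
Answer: -182873/2888541 ≈ -0.063310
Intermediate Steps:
K(Y) = ⅓ (K(Y) = Y/(2*Y + Y) = Y/((3*Y)) = Y*(1/(3*Y)) = ⅓)
d(w, r) = r/3
T(s, J) = J + s
d(138, 19)/(T(-5, 14)²) + V/(-35661) = ((⅓)*19)/((14 - 5)²) + 5046/(-35661) = 19/(3*(9²)) + 5046*(-1/35661) = (19/3)/81 - 1682/11887 = (19/3)*(1/81) - 1682/11887 = 19/243 - 1682/11887 = -182873/2888541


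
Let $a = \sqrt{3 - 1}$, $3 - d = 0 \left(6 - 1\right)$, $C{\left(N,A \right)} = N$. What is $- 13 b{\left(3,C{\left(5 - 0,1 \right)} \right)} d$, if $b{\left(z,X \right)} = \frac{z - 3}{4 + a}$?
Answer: $0$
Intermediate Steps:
$d = 3$ ($d = 3 - 0 \left(6 - 1\right) = 3 - 0 \cdot 5 = 3 - 0 = 3 + 0 = 3$)
$a = \sqrt{2} \approx 1.4142$
$b{\left(z,X \right)} = \frac{-3 + z}{4 + \sqrt{2}}$ ($b{\left(z,X \right)} = \frac{z - 3}{4 + \sqrt{2}} = \frac{-3 + z}{4 + \sqrt{2}}$)
$- 13 b{\left(3,C{\left(5 - 0,1 \right)} \right)} d = - 13 \frac{-3 + 3}{4 + \sqrt{2}} \cdot 3 = - 13 \frac{1}{4 + \sqrt{2}} \cdot 0 \cdot 3 = \left(-13\right) 0 \cdot 3 = 0 \cdot 3 = 0$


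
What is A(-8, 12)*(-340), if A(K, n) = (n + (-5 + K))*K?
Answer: -2720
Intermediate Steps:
A(K, n) = K*(-5 + K + n) (A(K, n) = (-5 + K + n)*K = K*(-5 + K + n))
A(-8, 12)*(-340) = -8*(-5 - 8 + 12)*(-340) = -8*(-1)*(-340) = 8*(-340) = -2720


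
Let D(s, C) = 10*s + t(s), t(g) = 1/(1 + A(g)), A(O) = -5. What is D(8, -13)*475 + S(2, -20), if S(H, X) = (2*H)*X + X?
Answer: 151125/4 ≈ 37781.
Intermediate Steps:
S(H, X) = X + 2*H*X (S(H, X) = 2*H*X + X = X + 2*H*X)
t(g) = -¼ (t(g) = 1/(1 - 5) = 1/(-4) = -¼)
D(s, C) = -¼ + 10*s (D(s, C) = 10*s - ¼ = -¼ + 10*s)
D(8, -13)*475 + S(2, -20) = (-¼ + 10*8)*475 - 20*(1 + 2*2) = (-¼ + 80)*475 - 20*(1 + 4) = (319/4)*475 - 20*5 = 151525/4 - 100 = 151125/4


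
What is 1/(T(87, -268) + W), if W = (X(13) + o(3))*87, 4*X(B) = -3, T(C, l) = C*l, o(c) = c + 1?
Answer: -4/92133 ≈ -4.3415e-5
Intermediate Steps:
o(c) = 1 + c
X(B) = -3/4 (X(B) = (1/4)*(-3) = -3/4)
W = 1131/4 (W = (-3/4 + (1 + 3))*87 = (-3/4 + 4)*87 = (13/4)*87 = 1131/4 ≈ 282.75)
1/(T(87, -268) + W) = 1/(87*(-268) + 1131/4) = 1/(-23316 + 1131/4) = 1/(-92133/4) = -4/92133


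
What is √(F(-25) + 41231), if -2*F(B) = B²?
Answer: 3*√18186/2 ≈ 202.28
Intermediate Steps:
F(B) = -B²/2
√(F(-25) + 41231) = √(-½*(-25)² + 41231) = √(-½*625 + 41231) = √(-625/2 + 41231) = √(81837/2) = 3*√18186/2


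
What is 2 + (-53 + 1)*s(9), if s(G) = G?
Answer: -466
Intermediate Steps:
2 + (-53 + 1)*s(9) = 2 + (-53 + 1)*9 = 2 - 52*9 = 2 - 468 = -466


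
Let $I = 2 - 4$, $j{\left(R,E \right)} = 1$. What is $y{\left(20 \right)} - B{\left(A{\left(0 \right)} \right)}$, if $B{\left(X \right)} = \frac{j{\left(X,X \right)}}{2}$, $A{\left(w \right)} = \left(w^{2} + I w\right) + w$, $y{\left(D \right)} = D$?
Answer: $\frac{39}{2} \approx 19.5$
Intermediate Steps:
$I = -2$ ($I = 2 - 4 = -2$)
$A{\left(w \right)} = w^{2} - w$ ($A{\left(w \right)} = \left(w^{2} - 2 w\right) + w = w^{2} - w$)
$B{\left(X \right)} = \frac{1}{2}$ ($B{\left(X \right)} = 1 \cdot \frac{1}{2} = \frac{1}{2}$)
$y{\left(20 \right)} - B{\left(A{\left(0 \right)} \right)} = 20 - \frac{1}{2} = \frac{39}{2}$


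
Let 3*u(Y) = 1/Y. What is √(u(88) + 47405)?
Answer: 29*√982146/132 ≈ 217.73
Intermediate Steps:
u(Y) = 1/(3*Y)
√(u(88) + 47405) = √((⅓)/88 + 47405) = √((⅓)*(1/88) + 47405) = √(1/264 + 47405) = √(12514921/264) = 29*√982146/132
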